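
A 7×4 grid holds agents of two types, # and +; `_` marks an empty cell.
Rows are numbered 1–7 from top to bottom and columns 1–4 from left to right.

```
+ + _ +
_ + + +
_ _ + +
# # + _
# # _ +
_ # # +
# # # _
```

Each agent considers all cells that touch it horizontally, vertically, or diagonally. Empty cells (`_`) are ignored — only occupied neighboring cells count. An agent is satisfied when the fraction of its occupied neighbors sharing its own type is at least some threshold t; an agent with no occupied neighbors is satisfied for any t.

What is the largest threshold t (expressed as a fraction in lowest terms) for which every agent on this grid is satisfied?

1/3

(1,1)+ 2/2
(1,2)+ 3/3
(1,4)+ 2/2
(2,2)+ 4/4
(2,3)+ 6/6
(2,4)+ 4/4
(3,3)+ 5/6
(3,4)+ 4/4
(4,1)# 3/3
(4,2)# 3/5
(4,3)+ 3/5
(5,1)# 4/4
(5,2)# 5/6
(5,4)+ 2/3
(6,2)# 6/6
(6,3)# 4/6
(6,4)+ 1/3
(7,1)# 2/2
(7,2)# 4/4
(7,3)# 3/4
The smallest same-type fraction is 1/3 at (6,4), which reduces to 1/3. Any threshold above that leaves this agent unsatisfied.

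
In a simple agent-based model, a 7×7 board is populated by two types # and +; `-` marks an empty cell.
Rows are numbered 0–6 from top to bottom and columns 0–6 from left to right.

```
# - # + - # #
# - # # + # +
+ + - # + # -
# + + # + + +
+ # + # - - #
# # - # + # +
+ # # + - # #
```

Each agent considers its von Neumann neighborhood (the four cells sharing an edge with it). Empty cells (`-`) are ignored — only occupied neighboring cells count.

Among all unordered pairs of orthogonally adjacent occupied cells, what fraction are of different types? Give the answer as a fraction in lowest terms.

5/9

Scan each occupied cell's neighbors to the right and below so each pair is counted once.
Row 0: #(0,0)–#(1,0)= #(0,2)–+(0,3)≠ #(0,2)–#(1,2)= +(0,3)–#(1,3)≠ #(0,5)–#(0,6)= #(0,5)–#(1,5)= #(0,6)–+(1,6)≠  → 3/7 unlike.
Row 1: #(1,0)–+(2,0)≠ #(1,2)–#(1,3)= #(1,3)–+(1,4)≠ #(1,3)–#(2,3)= +(1,4)–#(1,5)≠ +(1,4)–+(2,4)= #(1,5)–+(1,6)≠ #(1,5)–#(2,5)=  → 4/8 unlike.
Row 2: +(2,0)–+(2,1)= +(2,0)–#(3,0)≠ +(2,1)–+(3,1)= #(2,3)–+(2,4)≠ #(2,3)–#(3,3)= +(2,4)–#(2,5)≠ +(2,4)–+(3,4)= #(2,5)–+(3,5)≠  → 4/8 unlike.
Row 3: #(3,0)–+(3,1)≠ #(3,0)–+(4,0)≠ +(3,1)–+(3,2)= +(3,1)–#(4,1)≠ +(3,2)–#(3,3)≠ +(3,2)–+(4,2)= #(3,3)–+(3,4)≠ #(3,3)–#(4,3)= +(3,4)–+(3,5)= +(3,5)–+(3,6)= +(3,6)–#(4,6)≠  → 6/11 unlike.
Row 4: +(4,0)–#(4,1)≠ +(4,0)–#(5,0)≠ #(4,1)–+(4,2)≠ #(4,1)–#(5,1)= +(4,2)–#(4,3)≠ #(4,3)–#(5,3)= #(4,6)–+(5,6)≠  → 5/7 unlike.
Row 5: #(5,0)–#(5,1)= #(5,0)–+(6,0)≠ #(5,1)–#(6,1)= #(5,3)–+(5,4)≠ #(5,3)–+(6,3)≠ +(5,4)–#(5,5)≠ #(5,5)–+(5,6)≠ #(5,5)–#(6,5)= +(5,6)–#(6,6)≠  → 6/9 unlike.
Row 6: +(6,0)–#(6,1)≠ #(6,1)–#(6,2)= #(6,2)–+(6,3)≠ #(6,5)–#(6,6)=  → 2/4 unlike.
Total adjacent occupied pairs: 54; unlike-type pairs: 30.
30/54 reduces to 5/9.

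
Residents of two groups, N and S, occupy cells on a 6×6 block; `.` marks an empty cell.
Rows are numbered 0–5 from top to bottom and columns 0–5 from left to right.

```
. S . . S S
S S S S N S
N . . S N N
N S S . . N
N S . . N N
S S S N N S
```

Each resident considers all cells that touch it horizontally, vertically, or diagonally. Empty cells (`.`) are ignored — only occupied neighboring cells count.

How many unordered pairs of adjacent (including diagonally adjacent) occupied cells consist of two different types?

Scan each occupied cell's neighbors to the right and below (and the two forward diagonals) so each pair is counted once.
From row 0: 2 unlike of 9 pairs (running 2/9).
From row 1: 8 unlike of 15 pairs (running 10/24).
From row 2: 2 unlike of 7 pairs (running 12/31).
From row 3: 3 unlike of 9 pairs (running 15/40).
From row 4: 5 unlike of 12 pairs (running 20/52).
From row 5: 2 unlike of 5 pairs (running 22/57).
Total adjacent occupied pairs: 57; unlike-type pairs: 22.

22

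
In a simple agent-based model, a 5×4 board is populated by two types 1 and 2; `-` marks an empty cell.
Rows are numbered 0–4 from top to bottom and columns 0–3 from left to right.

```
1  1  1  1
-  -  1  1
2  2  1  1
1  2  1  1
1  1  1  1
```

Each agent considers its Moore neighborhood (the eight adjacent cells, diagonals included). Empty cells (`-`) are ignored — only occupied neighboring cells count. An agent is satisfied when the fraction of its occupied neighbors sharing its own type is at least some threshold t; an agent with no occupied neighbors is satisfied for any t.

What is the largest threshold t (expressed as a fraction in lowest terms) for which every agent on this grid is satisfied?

1/4

Row 0: (0,0)1 1/1 · (0,1)1 3/3 · (0,2)1 4/4 · (0,3)1 3/3
Row 1: (1,2)1 6/7 · (1,3)1 5/5
Row 2: (2,0)2 2/3 · (2,1)2 2/6 · (2,2)1 5/7 · (2,3)1 5/5
Row 3: (3,0)1 2/5 · (3,1)2 2/8 · (3,2)1 6/8 · (3,3)1 5/5
Row 4: (4,0)1 2/3 · (4,1)1 4/5 · (4,2)1 4/5 · (4,3)1 3/3
The smallest same-type fraction is 2/8 at (3,1), which reduces to 1/4. Any threshold above that leaves this agent unsatisfied.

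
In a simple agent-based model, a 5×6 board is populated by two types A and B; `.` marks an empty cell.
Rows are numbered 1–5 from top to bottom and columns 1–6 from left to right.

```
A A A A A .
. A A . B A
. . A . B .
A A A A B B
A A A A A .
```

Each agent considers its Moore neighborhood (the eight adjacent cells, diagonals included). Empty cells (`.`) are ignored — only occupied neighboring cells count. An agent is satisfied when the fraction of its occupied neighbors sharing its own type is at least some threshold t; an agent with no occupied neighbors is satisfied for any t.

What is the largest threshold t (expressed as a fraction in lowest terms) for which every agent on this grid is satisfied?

(1,1)A 2/2
(1,2)A 4/4
(1,3)A 4/4
(1,4)A 3/4
(1,5)A 2/3
(2,2)A 5/5
(2,3)A 5/5
(2,5)B 1/4
(2,6)A 1/3
(3,3)A 5/5
(3,5)B 3/5
(4,1)A 3/3
(4,2)A 6/6
(4,3)A 6/6
(4,4)A 5/7
(4,5)B 2/5
(4,6)B 2/3
(5,1)A 3/3
(5,2)A 5/5
(5,3)A 5/5
(5,4)A 4/5
(5,5)A 2/4
The smallest same-type fraction is 1/4 at (2,5), which reduces to 1/4. Any threshold above that leaves this agent unsatisfied.

1/4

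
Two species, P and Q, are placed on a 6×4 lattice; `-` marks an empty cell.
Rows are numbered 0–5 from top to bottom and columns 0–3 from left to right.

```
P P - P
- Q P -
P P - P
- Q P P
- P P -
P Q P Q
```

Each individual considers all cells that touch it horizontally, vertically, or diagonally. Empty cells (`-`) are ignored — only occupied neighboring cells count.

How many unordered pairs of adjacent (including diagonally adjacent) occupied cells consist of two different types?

Scan each occupied cell's neighbors to the right and below (and the two forward diagonals) so each pair is counted once.
Row 0: P(0,0)–P(0,1)= P(0,0)–Q(1,1)≠ P(0,1)–Q(1,1)≠ P(0,1)–P(1,2)= P(0,3)–P(1,2)=  → 2/5 unlike.
Row 1: Q(1,1)–P(1,2)≠ Q(1,1)–P(2,1)≠ Q(1,1)–P(2,0)≠ P(1,2)–P(2,3)= P(1,2)–P(2,1)=  → 3/5 unlike.
Row 2: P(2,0)–P(2,1)= P(2,0)–Q(3,1)≠ P(2,1)–Q(3,1)≠ P(2,1)–P(3,2)= P(2,3)–P(3,3)= P(2,3)–P(3,2)=  → 2/6 unlike.
Row 3: Q(3,1)–P(3,2)≠ Q(3,1)–P(4,1)≠ Q(3,1)–P(4,2)≠ P(3,2)–P(3,3)= P(3,2)–P(4,2)= P(3,2)–P(4,1)= P(3,3)–P(4,2)=  → 3/7 unlike.
Row 4: P(4,1)–P(4,2)= P(4,1)–Q(5,1)≠ P(4,1)–P(5,2)= P(4,1)–P(5,0)= P(4,2)–P(5,2)= P(4,2)–Q(5,3)≠ P(4,2)–Q(5,1)≠  → 3/7 unlike.
Row 5: P(5,0)–Q(5,1)≠ Q(5,1)–P(5,2)≠ P(5,2)–Q(5,3)≠  → 3/3 unlike.
Total adjacent occupied pairs: 33; unlike-type pairs: 16.

16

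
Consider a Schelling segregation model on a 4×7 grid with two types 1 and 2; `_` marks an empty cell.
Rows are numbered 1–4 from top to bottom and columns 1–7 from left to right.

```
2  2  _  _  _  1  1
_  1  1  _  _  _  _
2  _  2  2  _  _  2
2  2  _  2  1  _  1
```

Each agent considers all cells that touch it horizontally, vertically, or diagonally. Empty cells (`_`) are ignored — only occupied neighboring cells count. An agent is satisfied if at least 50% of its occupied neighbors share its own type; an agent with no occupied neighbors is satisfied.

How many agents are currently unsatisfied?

6

(1,1)2 1/2 satisfied
(1,2)2 1/3 not
(1,6)1 1/1 satisfied
(1,7)1 1/1 satisfied
(2,2)1 1/5 not
(2,3)1 1/4 not
(3,1)2 2/3 satisfied
(3,3)2 3/5 satisfied
(3,4)2 2/4 satisfied
(3,7)2 0/1 not
(4,1)2 2/2 satisfied
(4,2)2 3/3 satisfied
(4,4)2 2/3 satisfied
(4,5)1 0/2 not
(4,7)1 0/1 not
Unsatisfied: (1,2), (2,2), (2,3), (3,7), (4,5), (4,7) — 6 in total.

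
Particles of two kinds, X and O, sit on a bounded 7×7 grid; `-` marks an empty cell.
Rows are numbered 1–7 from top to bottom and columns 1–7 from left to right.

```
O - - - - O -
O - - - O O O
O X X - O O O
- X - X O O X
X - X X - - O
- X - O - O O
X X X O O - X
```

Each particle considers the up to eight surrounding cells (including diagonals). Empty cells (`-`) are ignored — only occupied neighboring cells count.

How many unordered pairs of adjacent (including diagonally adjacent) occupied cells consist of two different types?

16

Scan each occupied cell's neighbors to the right and below (and the two forward diagonals) so each pair is counted once.
From row 1: 0 unlike of 4 pairs (running 0/4).
From row 2: 1 unlike of 11 pairs (running 1/15).
From row 3: 5 unlike of 16 pairs (running 6/31).
From row 4: 4 unlike of 10 pairs (running 10/41).
From row 5: 2 unlike of 7 pairs (running 12/48).
From row 6: 3 unlike of 10 pairs (running 15/58).
From row 7: 1 unlike of 4 pairs (running 16/62).
Total adjacent occupied pairs: 62; unlike-type pairs: 16.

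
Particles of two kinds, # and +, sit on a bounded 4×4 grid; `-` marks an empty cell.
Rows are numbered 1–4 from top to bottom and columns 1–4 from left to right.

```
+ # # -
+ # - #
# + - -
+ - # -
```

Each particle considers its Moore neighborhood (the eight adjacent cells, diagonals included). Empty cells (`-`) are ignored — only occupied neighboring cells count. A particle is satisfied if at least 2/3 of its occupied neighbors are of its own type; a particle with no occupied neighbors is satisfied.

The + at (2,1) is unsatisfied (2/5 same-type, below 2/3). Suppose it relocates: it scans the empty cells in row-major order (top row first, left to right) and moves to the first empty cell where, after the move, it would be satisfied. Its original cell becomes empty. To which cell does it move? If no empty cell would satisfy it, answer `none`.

Vacating (2,1). Empty cells in order:
  (1,4): 0/2 same-type → still unsatisfied.
  (2,3): 1/5 same-type → still unsatisfied.
  (3,3): 1/4 same-type → still unsatisfied.
  (3,4): 0/2 same-type → still unsatisfied.
  (4,2): 2/4 same-type → still unsatisfied.
  (4,4): 0/1 same-type → still unsatisfied.

none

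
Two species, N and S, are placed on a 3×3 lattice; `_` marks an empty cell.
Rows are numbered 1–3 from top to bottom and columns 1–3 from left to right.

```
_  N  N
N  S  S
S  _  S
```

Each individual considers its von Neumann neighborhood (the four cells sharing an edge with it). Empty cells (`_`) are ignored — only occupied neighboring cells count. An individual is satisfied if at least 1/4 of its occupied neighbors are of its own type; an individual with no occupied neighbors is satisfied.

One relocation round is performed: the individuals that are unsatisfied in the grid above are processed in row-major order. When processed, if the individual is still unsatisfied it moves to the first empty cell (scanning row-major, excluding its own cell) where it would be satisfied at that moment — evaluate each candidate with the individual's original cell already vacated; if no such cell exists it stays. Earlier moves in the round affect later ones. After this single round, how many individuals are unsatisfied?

0

Initially unsatisfied (in order): (2,1), (3,1).
  (2,1) → (1,1).
  (3,1): now satisfied by earlier moves; stays.
Resulting grid:
N N N
_ S S
S _ S
All satisfied now.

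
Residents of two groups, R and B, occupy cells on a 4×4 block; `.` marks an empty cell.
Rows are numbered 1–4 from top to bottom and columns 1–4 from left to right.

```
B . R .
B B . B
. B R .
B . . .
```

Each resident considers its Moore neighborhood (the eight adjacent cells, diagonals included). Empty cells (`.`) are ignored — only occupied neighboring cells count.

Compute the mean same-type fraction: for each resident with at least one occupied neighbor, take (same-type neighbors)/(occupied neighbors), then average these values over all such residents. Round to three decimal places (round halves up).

0.544

(1,1)B 2/2
(1,3)R 0/2
(2,1)B 3/3
(2,2)B 3/5
(2,4)B 0/2
(3,2)B 3/4
(3,3)R 0/3
(4,1)B 1/1
Sum over 8 residents: 2/2 + 0/2 + 3/3 + 3/5 + 0/2 + 3/4 + 0/3 + 1/1 = 87/20; mean = 87/20 ÷ 8 = 87/160 = 0.54375 → 0.544.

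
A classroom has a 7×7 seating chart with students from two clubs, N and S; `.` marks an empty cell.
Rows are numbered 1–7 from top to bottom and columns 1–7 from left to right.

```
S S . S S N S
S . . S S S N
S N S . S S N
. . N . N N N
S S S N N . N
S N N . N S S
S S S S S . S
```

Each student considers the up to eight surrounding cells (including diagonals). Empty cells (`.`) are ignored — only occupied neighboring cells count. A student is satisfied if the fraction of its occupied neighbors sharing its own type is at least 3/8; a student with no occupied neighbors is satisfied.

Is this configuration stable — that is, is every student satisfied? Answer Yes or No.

No

Row 1: (1,1)S 2/2 satisfied · (1,2)S 2/2 satisfied · (1,4)S 3/3 satisfied · (1,5)S 4/5 satisfied · (1,6)N 1/5 not · (1,7)S 1/3 not
Row 2: (2,1)S 3/4 satisfied · (2,4)S 5/5 satisfied · (2,5)S 6/7 satisfied · (2,6)S 5/8 satisfied · (2,7)N 2/5 satisfied
Row 3: (3,1)S 1/2 satisfied · (3,2)N 1/4 not · (3,3)S 1/3 not · (3,5)S 4/6 satisfied · (3,6)S 3/8 satisfied · (3,7)N 3/5 satisfied
Row 4: (4,3)N 2/5 satisfied · (4,5)N 3/5 satisfied · (4,6)N 5/7 satisfied · (4,7)N 3/4 satisfied
Row 5: (5,1)S 2/3 satisfied · (5,2)S 3/6 satisfied · (5,3)S 1/5 not · (5,4)N 5/6 satisfied · (5,5)N 4/5 satisfied · (5,7)N 2/4 satisfied
Row 6: (6,1)S 4/5 satisfied · (6,2)N 1/8 not · (6,3)N 2/7 not · (6,5)N 2/5 satisfied · (6,6)S 3/6 satisfied · (6,7)S 2/3 satisfied
Row 7: (7,1)S 2/3 satisfied · (7,2)S 3/5 satisfied · (7,3)S 2/4 satisfied · (7,4)S 2/4 satisfied · (7,5)S 2/3 satisfied · (7,7)S 2/2 satisfied
For instance (1,6) has only 1/5 same-type neighbors, below 3/8.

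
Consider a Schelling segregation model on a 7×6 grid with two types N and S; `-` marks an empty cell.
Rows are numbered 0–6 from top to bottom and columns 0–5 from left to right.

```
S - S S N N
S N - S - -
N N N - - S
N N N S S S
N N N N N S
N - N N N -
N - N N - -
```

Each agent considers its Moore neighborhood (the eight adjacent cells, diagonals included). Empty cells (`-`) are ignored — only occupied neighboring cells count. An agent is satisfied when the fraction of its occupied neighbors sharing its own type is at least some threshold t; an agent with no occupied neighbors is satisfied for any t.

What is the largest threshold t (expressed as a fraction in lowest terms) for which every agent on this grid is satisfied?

Row 0: (0,0)S 1/2 · (0,2)S 2/3 · (0,3)S 2/3 · (0,4)N 1/3 · (0,5)N 1/1
Row 1: (1,0)S 1/4 · (1,1)N 3/6 · (1,3)S 2/4
Row 2: (2,0)N 4/5 · (2,1)N 6/7 · (2,2)N 4/6 · (2,5)S 2/2
Row 3: (3,0)N 5/5 · (3,1)N 8/8 · (3,2)N 6/7 · (3,3)S 1/6 · (3,4)S 4/6 · (3,5)S 3/4
Row 4: (4,0)N 4/4 · (4,1)N 7/7 · (4,2)N 6/7 · (4,3)N 6/8 · (4,4)N 3/7 · (4,5)S 2/4
Row 5: (5,0)N 3/3 · (5,2)N 6/6 · (5,3)N 7/7 · (5,4)N 4/5
Row 6: (6,0)N 1/1 · (6,2)N 3/3 · (6,3)N 4/4
The smallest same-type fraction is 1/6 at (3,3), which reduces to 1/6. Any threshold above that leaves this agent unsatisfied.

1/6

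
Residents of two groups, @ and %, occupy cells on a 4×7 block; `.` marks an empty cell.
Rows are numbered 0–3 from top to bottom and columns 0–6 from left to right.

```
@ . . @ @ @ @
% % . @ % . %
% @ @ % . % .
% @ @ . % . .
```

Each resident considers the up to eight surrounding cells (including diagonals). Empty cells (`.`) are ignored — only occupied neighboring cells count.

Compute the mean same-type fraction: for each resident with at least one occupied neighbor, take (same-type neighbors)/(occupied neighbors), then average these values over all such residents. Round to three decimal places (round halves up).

Row 0: (0,0)@ 0/2 · (0,3)@ 2/3 · (0,4)@ 3/4 · (0,5)@ 2/4 · (0,6)@ 1/2
Row 1: (1,0)% 2/4 · (1,1)% 2/5 · (1,3)@ 3/5 · (1,4)% 2/6 · (1,6)% 1/3
Row 2: (2,0)% 3/5 · (2,1)@ 3/7 · (2,2)@ 4/6 · (2,3)% 2/5 · (2,5)% 3/3
Row 3: (3,0)% 1/3 · (3,1)@ 3/5 · (3,2)@ 3/4 · (3,4)% 2/2
Sum over 19 residents: 0/2 + 2/3 + 3/4 + 2/4 + 1/2 + 2/4 + 2/5 + 3/5 + 2/6 + 1/3 + 3/5 + 3/7 + 4/6 + 2/5 + 3/3 + 1/3 + 3/5 + 3/4 + 2/2 = 1088/105; mean = 1088/105 ÷ 19 = 1088/1995 = 0.545363… → 0.545.

0.545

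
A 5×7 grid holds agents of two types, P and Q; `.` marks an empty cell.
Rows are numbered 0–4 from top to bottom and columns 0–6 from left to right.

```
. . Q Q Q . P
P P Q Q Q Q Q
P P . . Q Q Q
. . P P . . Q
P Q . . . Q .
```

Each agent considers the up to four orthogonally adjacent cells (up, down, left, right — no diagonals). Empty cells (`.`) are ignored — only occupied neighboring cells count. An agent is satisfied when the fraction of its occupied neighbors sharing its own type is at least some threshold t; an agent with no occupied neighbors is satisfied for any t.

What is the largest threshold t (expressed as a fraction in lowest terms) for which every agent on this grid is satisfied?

0/1

Row 0: (0,2)Q 2/2 · (0,3)Q 3/3 · (0,4)Q 2/2 · (0,6)P 0/1
Row 1: (1,0)P 2/2 · (1,1)P 2/3 · (1,2)Q 2/3 · (1,3)Q 3/3 · (1,4)Q 4/4 · (1,5)Q 3/3 · (1,6)Q 2/3
Row 2: (2,0)P 2/2 · (2,1)P 2/2 · (2,4)Q 2/2 · (2,5)Q 3/3 · (2,6)Q 3/3
Row 3: (3,2)P 1/1 · (3,3)P 1/1 · (3,6)Q 1/1
Row 4: (4,0)P 0/1 · (4,1)Q 0/1 · (4,5)Q — no occupied neighbors
The smallest same-type fraction is 0/1 at (0,6), which reduces to 0/1. Any threshold above that leaves this agent unsatisfied.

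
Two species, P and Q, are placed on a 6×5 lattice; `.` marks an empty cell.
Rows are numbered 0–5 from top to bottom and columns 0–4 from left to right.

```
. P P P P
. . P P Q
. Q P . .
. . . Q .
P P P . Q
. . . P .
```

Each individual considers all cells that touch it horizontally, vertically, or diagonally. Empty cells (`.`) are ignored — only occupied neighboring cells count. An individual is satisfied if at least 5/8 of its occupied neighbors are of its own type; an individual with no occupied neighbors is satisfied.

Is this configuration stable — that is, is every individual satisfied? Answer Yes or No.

Row 0: (0,1)P 2/2 ok · (0,2)P 4/4 ok · (0,3)P 4/5 ok · (0,4)P 2/3 ok
Row 1: (1,2)P 5/6 ok · (1,3)P 5/6 ok · (1,4)Q 0/3 unhappy
Row 2: (2,1)Q 0/2 unhappy · (2,2)P 2/4 unhappy
Row 3: (3,3)Q 1/3 unhappy
Row 4: (4,0)P 1/1 ok · (4,1)P 2/2 ok · (4,2)P 2/3 ok · (4,4)Q 1/2 unhappy
Row 5: (5,3)P 1/2 unhappy
For instance (1,4) has only 0/3 same-type neighbors, below 5/8.

No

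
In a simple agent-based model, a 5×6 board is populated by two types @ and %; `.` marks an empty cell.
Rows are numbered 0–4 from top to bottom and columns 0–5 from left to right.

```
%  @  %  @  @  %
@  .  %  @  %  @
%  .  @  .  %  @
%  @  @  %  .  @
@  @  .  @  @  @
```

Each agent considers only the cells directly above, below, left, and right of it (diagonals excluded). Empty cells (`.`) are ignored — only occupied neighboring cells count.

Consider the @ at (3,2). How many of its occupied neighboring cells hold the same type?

2

Occupied neighbors of (3,2): (2,2)=@, (3,1)=@, (3,3)=%.
Same type (@): 2 of 3.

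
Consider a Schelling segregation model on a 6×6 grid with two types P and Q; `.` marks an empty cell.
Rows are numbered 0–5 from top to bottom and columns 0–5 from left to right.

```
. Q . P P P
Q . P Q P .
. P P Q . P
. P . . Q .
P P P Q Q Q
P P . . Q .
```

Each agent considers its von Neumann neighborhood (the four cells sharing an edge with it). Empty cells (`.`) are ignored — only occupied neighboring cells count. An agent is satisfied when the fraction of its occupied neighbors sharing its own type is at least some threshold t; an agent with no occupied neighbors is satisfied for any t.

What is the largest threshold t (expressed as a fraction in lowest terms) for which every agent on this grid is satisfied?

1/4

Row 0: (0,1)Q — no occupied neighbors · (0,3)P 1/2 · (0,4)P 3/3 · (0,5)P 1/1
Row 1: (1,0)Q — no occupied neighbors · (1,2)P 1/2 · (1,3)Q 1/4 · (1,4)P 1/2
Row 2: (2,1)P 2/2 · (2,2)P 2/3 · (2,3)Q 1/2 · (2,5)P — no occupied neighbors
Row 3: (3,1)P 2/2 · (3,4)Q 1/1
Row 4: (4,0)P 2/2 · (4,1)P 4/4 · (4,2)P 1/2 · (4,3)Q 1/2 · (4,4)Q 4/4 · (4,5)Q 1/1
Row 5: (5,0)P 2/2 · (5,1)P 2/2 · (5,4)Q 1/1
The smallest same-type fraction is 1/4 at (1,3), which reduces to 1/4. Any threshold above that leaves this agent unsatisfied.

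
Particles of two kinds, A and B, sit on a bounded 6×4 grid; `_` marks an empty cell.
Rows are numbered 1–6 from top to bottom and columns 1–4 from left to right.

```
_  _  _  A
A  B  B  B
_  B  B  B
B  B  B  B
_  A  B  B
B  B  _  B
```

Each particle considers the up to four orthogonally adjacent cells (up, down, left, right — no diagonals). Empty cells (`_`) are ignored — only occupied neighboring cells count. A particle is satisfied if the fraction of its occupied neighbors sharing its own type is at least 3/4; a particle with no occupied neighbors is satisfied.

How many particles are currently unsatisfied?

7

Row 1: (1,4)A 0/1 not
Row 2: (2,1)A 0/1 not · (2,2)B 2/3 not · (2,3)B 3/3 satisfied · (2,4)B 2/3 not
Row 3: (3,2)B 3/3 satisfied · (3,3)B 4/4 satisfied · (3,4)B 3/3 satisfied
Row 4: (4,1)B 1/1 satisfied · (4,2)B 3/4 satisfied · (4,3)B 4/4 satisfied · (4,4)B 3/3 satisfied
Row 5: (5,2)A 0/3 not · (5,3)B 2/3 not · (5,4)B 3/3 satisfied
Row 6: (6,1)B 1/1 satisfied · (6,2)B 1/2 not · (6,4)B 1/1 satisfied
Unsatisfied: (1,4), (2,1), (2,2), (2,4), (5,2), (5,3), (6,2) — 7 in total.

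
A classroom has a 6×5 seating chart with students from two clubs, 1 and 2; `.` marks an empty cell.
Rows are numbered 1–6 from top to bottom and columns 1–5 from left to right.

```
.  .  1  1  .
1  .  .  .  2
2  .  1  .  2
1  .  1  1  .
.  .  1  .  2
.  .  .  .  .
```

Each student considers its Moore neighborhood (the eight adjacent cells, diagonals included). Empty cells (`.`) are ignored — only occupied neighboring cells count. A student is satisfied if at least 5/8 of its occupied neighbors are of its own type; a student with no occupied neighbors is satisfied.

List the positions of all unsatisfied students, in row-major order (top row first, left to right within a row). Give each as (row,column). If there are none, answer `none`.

(1,4), (2,1), (2,5), (3,1), (3,5), (4,1), (4,4), (5,5)

Row 1: (1,3)1 1/1 satisfied · (1,4)1 1/2 not
Row 2: (2,1)1 0/1 not · (2,5)2 1/2 not
Row 3: (3,1)2 0/2 not · (3,3)1 2/2 satisfied · (3,5)2 1/2 not
Row 4: (4,1)1 0/1 not · (4,3)1 3/3 satisfied · (4,4)1 3/5 not
Row 5: (5,3)1 2/2 satisfied · (5,5)2 0/1 not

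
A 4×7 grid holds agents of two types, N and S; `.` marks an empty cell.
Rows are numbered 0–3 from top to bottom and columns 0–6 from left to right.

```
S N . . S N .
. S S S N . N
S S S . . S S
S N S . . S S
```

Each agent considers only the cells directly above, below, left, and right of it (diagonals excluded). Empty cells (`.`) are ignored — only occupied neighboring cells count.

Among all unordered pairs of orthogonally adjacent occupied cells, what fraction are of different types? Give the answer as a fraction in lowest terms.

3/7

Scan each occupied cell's neighbors to the right and below so each pair is counted once.
From row 0: 4 unlike of 4 pairs (running 4/4).
From row 1: 2 unlike of 6 pairs (running 6/10).
From row 2: 1 unlike of 8 pairs (running 7/18).
From row 3: 2 unlike of 3 pairs (running 9/21).
Total adjacent occupied pairs: 21; unlike-type pairs: 9.
9/21 reduces to 3/7.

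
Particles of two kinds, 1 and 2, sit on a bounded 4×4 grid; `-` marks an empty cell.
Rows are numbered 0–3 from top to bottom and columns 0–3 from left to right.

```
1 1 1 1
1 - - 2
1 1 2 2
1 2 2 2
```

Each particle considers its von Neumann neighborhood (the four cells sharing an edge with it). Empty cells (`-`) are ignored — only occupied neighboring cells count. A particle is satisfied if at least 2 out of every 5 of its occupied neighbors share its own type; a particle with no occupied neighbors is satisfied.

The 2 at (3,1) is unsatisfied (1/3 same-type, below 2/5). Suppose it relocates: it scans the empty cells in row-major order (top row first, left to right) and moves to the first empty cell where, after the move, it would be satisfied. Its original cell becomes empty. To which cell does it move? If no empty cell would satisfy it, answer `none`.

(1,2)

Vacating (3,1). Empty cells in order:
  (1,1): 0/3 same-type → still unsatisfied.
  (1,2): 2/3 same-type → satisfied — stop here.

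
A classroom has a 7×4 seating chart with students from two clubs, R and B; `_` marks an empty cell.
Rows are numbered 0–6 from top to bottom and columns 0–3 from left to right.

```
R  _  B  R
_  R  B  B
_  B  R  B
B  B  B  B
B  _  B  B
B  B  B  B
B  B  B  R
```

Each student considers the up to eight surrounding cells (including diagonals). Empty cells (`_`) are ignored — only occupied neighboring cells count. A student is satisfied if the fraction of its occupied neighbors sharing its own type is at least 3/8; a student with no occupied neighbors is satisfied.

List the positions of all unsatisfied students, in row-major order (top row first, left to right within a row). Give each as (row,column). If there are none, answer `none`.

(0,0)R 1/1 satisfied
(0,2)B 2/4 satisfied
(0,3)R 0/3 not
(1,1)R 2/5 satisfied
(1,2)B 4/7 satisfied
(1,3)B 3/5 satisfied
(2,1)B 4/6 satisfied
(2,2)R 1/8 not
(2,3)B 4/5 satisfied
(3,0)B 3/3 satisfied
(3,1)B 5/6 satisfied
(3,2)B 6/7 satisfied
(3,3)B 4/5 satisfied
(4,0)B 4/4 satisfied
(4,2)B 7/7 satisfied
(4,3)B 5/5 satisfied
(5,0)B 4/4 satisfied
(5,1)B 7/7 satisfied
(5,2)B 6/7 satisfied
(5,3)B 4/5 satisfied
(6,0)B 3/3 satisfied
(6,1)B 5/5 satisfied
(6,2)B 4/5 satisfied
(6,3)R 0/3 not

(0,3), (2,2), (6,3)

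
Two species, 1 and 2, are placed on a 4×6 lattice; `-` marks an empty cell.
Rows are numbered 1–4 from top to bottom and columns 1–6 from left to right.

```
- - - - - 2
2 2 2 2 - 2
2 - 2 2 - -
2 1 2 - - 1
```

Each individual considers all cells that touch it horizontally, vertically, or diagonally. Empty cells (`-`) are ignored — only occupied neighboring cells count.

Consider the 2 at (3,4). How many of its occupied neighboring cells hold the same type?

Occupied neighbors of (3,4): (2,3)=2, (2,4)=2, (3,3)=2, (4,3)=2.
Same type (2): 4 of 4.

4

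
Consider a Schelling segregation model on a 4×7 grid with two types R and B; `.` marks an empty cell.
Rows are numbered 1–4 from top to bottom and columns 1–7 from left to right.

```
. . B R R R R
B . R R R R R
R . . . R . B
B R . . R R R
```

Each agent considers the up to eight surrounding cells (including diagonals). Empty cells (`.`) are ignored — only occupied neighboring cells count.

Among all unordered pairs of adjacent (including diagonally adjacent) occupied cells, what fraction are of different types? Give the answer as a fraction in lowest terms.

5/18

Scan each occupied cell's neighbors to the right and below (and the two forward diagonals) so each pair is counted once.
From row 1: 3 unlike of 17 pairs (running 3/17).
From row 2: 3 unlike of 10 pairs (running 6/27).
From row 3: 3 unlike of 6 pairs (running 9/33).
From row 4: 1 unlike of 3 pairs (running 10/36).
Total adjacent occupied pairs: 36; unlike-type pairs: 10.
10/36 reduces to 5/18.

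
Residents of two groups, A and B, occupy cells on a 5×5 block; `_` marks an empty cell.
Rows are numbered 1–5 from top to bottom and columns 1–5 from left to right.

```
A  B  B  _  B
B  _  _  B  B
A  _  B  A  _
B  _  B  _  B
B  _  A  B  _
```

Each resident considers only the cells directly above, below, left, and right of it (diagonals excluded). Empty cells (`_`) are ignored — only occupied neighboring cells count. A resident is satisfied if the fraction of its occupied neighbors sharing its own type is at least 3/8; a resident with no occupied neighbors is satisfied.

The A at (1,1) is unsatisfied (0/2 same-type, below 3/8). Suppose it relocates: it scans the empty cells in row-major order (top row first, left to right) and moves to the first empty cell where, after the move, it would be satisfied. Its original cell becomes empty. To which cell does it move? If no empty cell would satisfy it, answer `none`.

(3,2)

Vacating (1,1). Empty cells in order:
  (1,4): 0/3 same-type → still unsatisfied.
  (2,2): 0/2 same-type → still unsatisfied.
  (2,3): 0/3 same-type → still unsatisfied.
  (3,2): 1/2 same-type → satisfied — stop here.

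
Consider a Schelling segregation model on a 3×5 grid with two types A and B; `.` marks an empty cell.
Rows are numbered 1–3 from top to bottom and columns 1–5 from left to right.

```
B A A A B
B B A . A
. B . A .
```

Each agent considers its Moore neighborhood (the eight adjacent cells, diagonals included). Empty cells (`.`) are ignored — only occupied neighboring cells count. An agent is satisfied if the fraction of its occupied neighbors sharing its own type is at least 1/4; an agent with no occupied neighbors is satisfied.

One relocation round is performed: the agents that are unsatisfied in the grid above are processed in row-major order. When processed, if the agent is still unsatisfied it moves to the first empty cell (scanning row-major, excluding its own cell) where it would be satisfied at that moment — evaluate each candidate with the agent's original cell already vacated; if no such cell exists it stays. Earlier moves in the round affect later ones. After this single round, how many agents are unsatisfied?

0

Initially unsatisfied (in order): (1,5).
  (1,5) → (3,1).
Resulting grid:
B A A A .
B B A . A
B B . A .
All satisfied now.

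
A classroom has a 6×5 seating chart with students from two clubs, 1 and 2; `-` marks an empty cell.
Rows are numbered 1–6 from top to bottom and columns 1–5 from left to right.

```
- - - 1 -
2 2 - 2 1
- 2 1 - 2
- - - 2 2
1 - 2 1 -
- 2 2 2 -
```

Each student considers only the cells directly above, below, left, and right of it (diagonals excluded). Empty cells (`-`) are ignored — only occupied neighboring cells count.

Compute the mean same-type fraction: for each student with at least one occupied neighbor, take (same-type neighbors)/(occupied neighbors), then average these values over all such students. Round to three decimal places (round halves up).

0.500

Row 1: (1,4)1 0/1
Row 2: (2,1)2 1/1 · (2,2)2 2/2 · (2,4)2 0/2 · (2,5)1 0/2
Row 3: (3,2)2 1/2 · (3,3)1 0/1 · (3,5)2 1/2
Row 4: (4,4)2 1/2 · (4,5)2 2/2
Row 5: (5,1)1 — no occupied neighbors · (5,3)2 1/2 · (5,4)1 0/3
Row 6: (6,2)2 1/1 · (6,3)2 3/3 · (6,4)2 1/2
Sum over 15 students: 0/1 + 1/1 + 2/2 + 0/2 + 0/2 + 1/2 + 0/1 + 1/2 + 1/2 + 2/2 + 1/2 + 0/3 + 1/1 + 3/3 + 1/2 = 15/2; mean = 15/2 ÷ 15 = 1/2 = 0.5 → 0.500.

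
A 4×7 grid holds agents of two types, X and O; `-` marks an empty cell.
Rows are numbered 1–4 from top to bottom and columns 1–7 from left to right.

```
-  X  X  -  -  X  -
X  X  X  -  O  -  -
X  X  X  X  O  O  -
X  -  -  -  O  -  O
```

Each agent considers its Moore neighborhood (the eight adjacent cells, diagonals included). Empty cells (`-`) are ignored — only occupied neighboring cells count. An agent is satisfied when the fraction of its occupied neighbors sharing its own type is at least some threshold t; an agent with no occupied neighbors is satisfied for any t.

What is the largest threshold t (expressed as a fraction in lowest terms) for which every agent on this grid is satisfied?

(1,2)X 4/4
(1,3)X 3/3
(1,6)X 0/1
(2,1)X 4/4
(2,2)X 7/7
(2,3)X 6/6
(2,5)O 2/4
(3,1)X 4/4
(3,2)X 6/6
(3,3)X 4/4
(3,4)X 2/5
(3,5)O 3/4
(3,6)O 4/4
(4,1)X 2/2
(4,5)O 2/3
(4,7)O 1/1
The smallest same-type fraction is 0/1 at (1,6), which reduces to 0/1. Any threshold above that leaves this agent unsatisfied.

0/1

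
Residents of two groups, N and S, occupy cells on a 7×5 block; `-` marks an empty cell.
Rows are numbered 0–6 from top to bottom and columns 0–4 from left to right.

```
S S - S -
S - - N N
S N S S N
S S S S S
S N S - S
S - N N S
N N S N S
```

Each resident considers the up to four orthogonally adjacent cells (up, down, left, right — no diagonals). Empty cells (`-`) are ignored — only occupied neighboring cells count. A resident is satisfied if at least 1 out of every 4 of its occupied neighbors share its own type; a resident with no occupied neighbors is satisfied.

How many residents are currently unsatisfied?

4

(0,0)S 2/2 ok
(0,1)S 1/1 ok
(0,3)S 0/1 unhappy
(1,0)S 2/2 ok
(1,3)N 1/3 ok
(1,4)N 2/2 ok
(2,0)S 2/3 ok
(2,1)N 0/3 unhappy
(2,2)S 2/3 ok
(2,3)S 2/4 ok
(2,4)N 1/3 ok
(3,0)S 3/3 ok
(3,1)S 2/4 ok
(3,2)S 4/4 ok
(3,3)S 3/3 ok
(3,4)S 2/3 ok
(4,0)S 2/3 ok
(4,1)N 0/3 unhappy
(4,2)S 1/3 ok
(4,4)S 2/2 ok
(5,0)S 1/2 ok
(5,2)N 1/3 ok
(5,3)N 2/3 ok
(5,4)S 2/3 ok
(6,0)N 1/2 ok
(6,1)N 1/2 ok
(6,2)S 0/3 unhappy
(6,3)N 1/3 ok
(6,4)S 1/2 ok
Unsatisfied: (0,3), (2,1), (4,1), (6,2) — 4 in total.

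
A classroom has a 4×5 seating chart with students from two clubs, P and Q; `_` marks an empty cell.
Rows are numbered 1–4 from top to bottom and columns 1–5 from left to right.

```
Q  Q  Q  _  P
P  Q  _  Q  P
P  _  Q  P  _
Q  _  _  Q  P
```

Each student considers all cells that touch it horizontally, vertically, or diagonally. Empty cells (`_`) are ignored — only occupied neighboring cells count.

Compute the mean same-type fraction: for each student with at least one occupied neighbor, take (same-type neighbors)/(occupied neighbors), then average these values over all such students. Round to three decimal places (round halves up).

0.515

Row 1: (1,1)Q 2/3 · (1,2)Q 3/4 · (1,3)Q 3/3 · (1,5)P 1/2
Row 2: (2,1)P 1/4 · (2,2)Q 4/6 · (2,4)Q 2/5 · (2,5)P 2/3
Row 3: (3,1)P 1/3 · (3,3)Q 3/4 · (3,4)P 2/5
Row 4: (4,1)Q 0/1 · (4,4)Q 1/3 · (4,5)P 1/2
Sum over 14 students: 2/3 + 3/4 + 3/3 + 1/2 + 1/4 + 4/6 + 2/5 + 2/3 + 1/3 + 3/4 + 2/5 + 0/1 + 1/3 + 1/2 = 433/60; mean = 433/60 ÷ 14 = 433/840 = 0.515476… → 0.515.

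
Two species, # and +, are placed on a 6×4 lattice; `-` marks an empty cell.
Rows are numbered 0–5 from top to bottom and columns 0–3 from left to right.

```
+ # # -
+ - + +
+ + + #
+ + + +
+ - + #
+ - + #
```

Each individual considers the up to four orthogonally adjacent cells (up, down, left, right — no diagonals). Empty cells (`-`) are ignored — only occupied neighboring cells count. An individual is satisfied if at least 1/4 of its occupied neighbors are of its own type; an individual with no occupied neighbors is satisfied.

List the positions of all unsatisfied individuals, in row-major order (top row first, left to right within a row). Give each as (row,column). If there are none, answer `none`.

(2,3)

Row 0: (0,0)+ 1/2 ✓ · (0,1)# 1/2 ✓ · (0,2)# 1/2 ✓
Row 1: (1,0)+ 2/2 ✓ · (1,2)+ 2/3 ✓ · (1,3)+ 1/2 ✓
Row 2: (2,0)+ 3/3 ✓ · (2,1)+ 3/3 ✓ · (2,2)+ 3/4 ✓ · (2,3)# 0/3 ✗
Row 3: (3,0)+ 3/3 ✓ · (3,1)+ 3/3 ✓ · (3,2)+ 4/4 ✓ · (3,3)+ 1/3 ✓
Row 4: (4,0)+ 2/2 ✓ · (4,2)+ 2/3 ✓ · (4,3)# 1/3 ✓
Row 5: (5,0)+ 1/1 ✓ · (5,2)+ 1/2 ✓ · (5,3)# 1/2 ✓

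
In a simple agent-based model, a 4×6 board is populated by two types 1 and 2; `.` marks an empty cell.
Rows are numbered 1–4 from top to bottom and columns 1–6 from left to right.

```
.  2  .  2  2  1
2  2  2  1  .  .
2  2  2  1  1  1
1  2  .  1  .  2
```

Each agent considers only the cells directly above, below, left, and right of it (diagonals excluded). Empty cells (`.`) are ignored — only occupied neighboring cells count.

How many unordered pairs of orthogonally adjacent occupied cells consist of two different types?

Scan each occupied cell's neighbors to the right and below so each pair is counted once.
Row 1: 2(1,2)–2(2,2)= 2(1,4)–2(1,5)= 2(1,4)–1(2,4)≠ 2(1,5)–1(1,6)≠  → 2/4 unlike.
Row 2: 2(2,1)–2(2,2)= 2(2,1)–2(3,1)= 2(2,2)–2(2,3)= 2(2,2)–2(3,2)= 2(2,3)–1(2,4)≠ 2(2,3)–2(3,3)= 1(2,4)–1(3,4)=  → 1/7 unlike.
Row 3: 2(3,1)–2(3,2)= 2(3,1)–1(4,1)≠ 2(3,2)–2(3,3)= 2(3,2)–2(4,2)= 2(3,3)–1(3,4)≠ 1(3,4)–1(3,5)= 1(3,4)–1(4,4)= 1(3,5)–1(3,6)= 1(3,6)–2(4,6)≠  → 3/9 unlike.
Row 4: 1(4,1)–2(4,2)≠  → 1/1 unlike.
Total adjacent occupied pairs: 21; unlike-type pairs: 7.

7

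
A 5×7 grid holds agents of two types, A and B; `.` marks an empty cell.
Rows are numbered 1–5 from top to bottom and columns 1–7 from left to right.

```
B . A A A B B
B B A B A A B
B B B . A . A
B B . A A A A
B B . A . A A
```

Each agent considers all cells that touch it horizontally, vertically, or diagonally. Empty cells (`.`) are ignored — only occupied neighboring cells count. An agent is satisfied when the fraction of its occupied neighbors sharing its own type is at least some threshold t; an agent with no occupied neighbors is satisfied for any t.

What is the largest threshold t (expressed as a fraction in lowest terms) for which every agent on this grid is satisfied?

1/7

Row 1: (1,1)B 2/2 · (1,3)A 2/4 · (1,4)A 4/5 · (1,5)A 3/5 · (1,6)B 2/5 · (1,7)B 2/3
Row 2: (2,1)B 4/4 · (2,2)B 5/7 · (2,3)A 2/6 · (2,4)B 1/7 · (2,5)A 4/6 · (2,6)A 4/7 · (2,7)B 2/4
Row 3: (3,1)B 5/5 · (3,2)B 6/7 · (3,3)B 4/6 · (3,5)A 5/6 · (3,7)A 3/4
Row 4: (4,1)B 5/5 · (4,2)B 6/6 · (4,4)A 3/4 · (4,5)A 5/5 · (4,6)A 6/6 · (4,7)A 4/4
Row 5: (5,1)B 3/3 · (5,2)B 3/3 · (5,4)A 2/2 · (5,6)A 4/4 · (5,7)A 3/3
The smallest same-type fraction is 1/7 at (2,4), which reduces to 1/7. Any threshold above that leaves this agent unsatisfied.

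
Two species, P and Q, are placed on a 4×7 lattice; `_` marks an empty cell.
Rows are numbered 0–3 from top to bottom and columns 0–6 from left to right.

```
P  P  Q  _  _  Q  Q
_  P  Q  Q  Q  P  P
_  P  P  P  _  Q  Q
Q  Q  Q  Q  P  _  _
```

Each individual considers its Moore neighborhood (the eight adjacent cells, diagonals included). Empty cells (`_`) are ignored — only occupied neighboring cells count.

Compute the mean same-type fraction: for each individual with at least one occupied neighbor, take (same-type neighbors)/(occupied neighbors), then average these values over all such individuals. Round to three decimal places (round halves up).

0.432

Row 0: (0,0)P 2/2 · (0,1)P 2/4 · (0,2)Q 2/4 · (0,5)Q 2/4 · (0,6)Q 1/3
Row 1: (1,1)P 4/6 · (1,2)Q 2/7 · (1,3)Q 3/5 · (1,4)Q 3/5 · (1,5)P 1/6 · (1,6)P 1/5
Row 2: (2,1)P 2/6 · (2,2)P 3/8 · (2,3)P 2/7 · (2,5)Q 2/5 · (2,6)Q 1/3
Row 3: (3,0)Q 1/2 · (3,1)Q 2/4 · (3,2)Q 2/5 · (3,3)Q 1/4 · (3,4)P 1/3
Sum over 21 individuals: 2/2 + 2/4 + 2/4 + 2/4 + 1/3 + 4/6 + 2/7 + 3/5 + 3/5 + 1/6 + 1/5 + 2/6 + 3/8 + 2/7 + 2/5 + 1/3 + 1/2 + 2/4 + 2/5 + 1/4 + 1/3 = 7613/840; mean = 7613/840 ÷ 21 = 7613/17640 = 0.431575… → 0.432.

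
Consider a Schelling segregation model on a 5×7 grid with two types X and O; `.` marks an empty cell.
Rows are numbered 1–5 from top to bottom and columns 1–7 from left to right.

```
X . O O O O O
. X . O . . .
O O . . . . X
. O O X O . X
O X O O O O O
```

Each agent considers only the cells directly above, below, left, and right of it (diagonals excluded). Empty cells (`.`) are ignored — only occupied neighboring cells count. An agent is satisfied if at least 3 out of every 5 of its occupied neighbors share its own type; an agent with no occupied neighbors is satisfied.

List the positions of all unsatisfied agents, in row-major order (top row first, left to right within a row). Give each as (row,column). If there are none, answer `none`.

(1,1)X 0/0 ✓
(1,3)O 1/1 ✓
(1,4)O 3/3 ✓
(1,5)O 2/2 ✓
(1,6)O 2/2 ✓
(1,7)O 1/1 ✓
(2,2)X 0/1 ✗
(2,4)O 1/1 ✓
(3,1)O 1/1 ✓
(3,2)O 2/3 ✓
(3,7)X 1/1 ✓
(4,2)O 2/3 ✓
(4,3)O 2/3 ✓
(4,4)X 0/3 ✗
(4,5)O 1/2 ✗
(4,7)X 1/2 ✗
(5,1)O 0/1 ✗
(5,2)X 0/3 ✗
(5,3)O 2/3 ✓
(5,4)O 2/3 ✓
(5,5)O 3/3 ✓
(5,6)O 2/2 ✓
(5,7)O 1/2 ✗

(2,2), (4,4), (4,5), (4,7), (5,1), (5,2), (5,7)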